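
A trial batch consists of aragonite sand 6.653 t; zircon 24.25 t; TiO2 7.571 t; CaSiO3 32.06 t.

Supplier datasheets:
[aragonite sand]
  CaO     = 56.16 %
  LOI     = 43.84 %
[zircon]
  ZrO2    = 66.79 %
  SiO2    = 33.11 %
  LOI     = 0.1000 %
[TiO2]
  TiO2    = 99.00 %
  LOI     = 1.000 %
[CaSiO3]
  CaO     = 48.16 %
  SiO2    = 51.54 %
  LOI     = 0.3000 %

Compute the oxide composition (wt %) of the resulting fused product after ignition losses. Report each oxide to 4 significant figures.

Glass mass = 67.42 t (batch 70.53 − LOI 3.113).
Composition: TiO2 11.12%, CaO 28.44%, ZrO2 24.02%, SiO2 36.42%

Values along the way are shown with 4-significant-digit rounding as written — exact precision is kept through the solve — each reported result is rounded just once — all derived quantities, including the four compositions, glass mass, yield, LOI, totals, are re-derived starting from the weights on 67.42 t of glass at full precision, as given in the problem or answer text.
Oxide-by-oxide delivered mass:
  TiO2: 7.571·0.9900 = 7.495 t
  CaO: 6.653·0.5616 + 32.06·0.4816 = 19.18 t
  ZrO2: 24.25·0.6679 = 16.20 t
  SiO2: 24.25·0.3311 + 32.06·0.5154 = 24.55 t
LOI: 6.653·0.4384 + 24.25·0.001000 + 7.571·0.01000 + 32.06·0.003000 = 3.113 t
Glass = total batch minus LOI = 70.53 − 3.113 = 67.42 t (the oxide masses sum to this)
wt % = oxide mass / glass mass × 100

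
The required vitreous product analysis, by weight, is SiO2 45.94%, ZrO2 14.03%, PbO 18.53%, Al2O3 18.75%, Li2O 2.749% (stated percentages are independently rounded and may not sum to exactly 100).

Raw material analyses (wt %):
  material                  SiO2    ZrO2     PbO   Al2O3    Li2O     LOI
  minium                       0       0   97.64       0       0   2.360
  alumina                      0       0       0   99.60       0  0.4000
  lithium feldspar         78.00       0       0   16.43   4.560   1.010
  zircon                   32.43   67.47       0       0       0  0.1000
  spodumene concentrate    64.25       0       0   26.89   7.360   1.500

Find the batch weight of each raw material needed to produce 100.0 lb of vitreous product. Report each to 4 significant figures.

Batch per 100.0 lb vitreous product:
  minium: 18.98 lb
  alumina: 8.833 lb
  lithium feldspar: 39.79 lb
  zircon: 20.79 lb
  spodumene concentrate: 12.70 lb
Total batch = 101.1 lb; LOI loss = 1.096 lb; yield = 98.92%

Each numeric step holds exact precision at each step — working values are displayed (rounded to 4 significant figures) in the printout; a single rounding yields each reported figure — all derived quantities (glass mass, the five compositions, yield, the totals, ignition loss) are rebuilt from the weighed amounts per 100.0 lb of glass in full float precision, as they appear in question or answer.
Per-oxide target masses for 100.0 lb vitreous product:
  SiO2: 45.94% × 100.0 = 45.94 lb
  ZrO2: 14.03% × 100.0 = 14.03 lb
  PbO: 18.53% × 100.0 = 18.53 lb
  Al2O3: 18.75% × 100.0 = 18.75 lb
  Li2O: 2.749% × 100.0 = 2.749 lb
Sums-versus-targets review from the weights as reported, against the basis in use (each sum matches its target mass net of answer rounding effects):
  SiO2: 39.79·0.7800 + 20.79·0.3243 + 12.70·0.6425 = 45.94 lb (target 45.94 lb)
  ZrO2: 20.79·0.6747 = 14.03 lb (target 14.03 lb)
  PbO: 18.98·0.9764 = 18.53 lb (target 18.53 lb)
  Al2O3: 8.833·0.9960 + 39.79·0.1643 + 12.70·0.2689 = 18.75 lb (target 18.75 lb)
  Li2O: 39.79·0.04560 + 12.70·0.07360 = 2.749 lb (target 2.749 lb)
Glass mass check: total batch − LOI = 100.0 lb (the targets, summed, come to 100.0 lb; against the stated basis, 100.0 lb — deltas are rounding alone).
Batch total: Σ batch = 101.1 lb; ignition loss, Σ(batch × LOI) = 1.096 lb; the yield ratio, glass ÷ batch: 98.92%.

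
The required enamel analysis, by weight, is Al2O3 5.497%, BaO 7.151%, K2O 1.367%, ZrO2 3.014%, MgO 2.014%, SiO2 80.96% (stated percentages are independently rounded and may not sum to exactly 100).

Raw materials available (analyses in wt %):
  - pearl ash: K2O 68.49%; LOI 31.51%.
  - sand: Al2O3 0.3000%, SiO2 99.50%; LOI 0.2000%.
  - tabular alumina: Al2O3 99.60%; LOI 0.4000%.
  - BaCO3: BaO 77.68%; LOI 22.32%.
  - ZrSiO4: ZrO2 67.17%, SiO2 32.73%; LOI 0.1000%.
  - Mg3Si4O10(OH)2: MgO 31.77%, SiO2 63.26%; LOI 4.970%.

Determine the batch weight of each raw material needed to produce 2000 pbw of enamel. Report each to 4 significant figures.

Each numeric step runs at full float precision through the solve; intermediates are displayed rounded off to 4 significant figures when written out — each reported value takes exactly one rounding — derived quantities (ignition loss, the yield, totals, the six compositions, glass mass) are rebuilt starting from the weights on 2000 pbw of glass at exact precision exactly as shown in question or answer.
Target masses of each oxide per 2000 pbw enamel:
  Al2O3: 5.497% × 2000 = 109.9 pbw
  BaO: 7.151% × 2000 = 143.0 pbw
  K2O: 1.367% × 2000 = 27.34 pbw
  ZrO2: 3.014% × 2000 = 60.28 pbw
  MgO: 2.014% × 2000 = 40.28 pbw
  SiO2: 80.96% × 2000 = 1619 pbw
Balance tally, oxide-wise, given the weights on record, on the stated basis (sums match the target masses up to rounding of the answer):
  Al2O3: 1517·0.003000 + 105.8·0.9960 = 109.9 pbw (target 109.9 pbw)
  BaO: 184.1·0.7768 = 143.0 pbw (target 143.0 pbw)
  K2O: 39.92·0.6849 = 27.34 pbw (target 27.34 pbw)
  ZrO2: 89.74·0.6717 = 60.28 pbw (target 60.28 pbw)
  MgO: 126.8·0.3177 = 40.28 pbw (target 40.28 pbw)
  SiO2: 1517·0.9950 + 89.74·0.3273 + 126.8·0.6326 = 1619 pbw (target 1619 pbw)
Consistency of the glass mass: Σ batch − LOI loss = 2000 pbw (targets for the oxides total 2000 pbw; stated basis 2000 pbw — gaps are rounding artifacts).
Batch grand total — Σ batch = 2063 pbw; Σ batch·LOI gives LOI loss = 63.52 pbw; yield = glass ÷ total batch = 96.92%.

Batch per 2000 pbw enamel:
  pearl ash: 39.92 pbw
  sand: 1517 pbw
  tabular alumina: 105.8 pbw
  BaCO3: 184.1 pbw
  ZrSiO4: 89.74 pbw
  Mg3Si4O10(OH)2: 126.8 pbw
Total batch = 2063 pbw; LOI loss = 63.52 pbw; yield = 96.92%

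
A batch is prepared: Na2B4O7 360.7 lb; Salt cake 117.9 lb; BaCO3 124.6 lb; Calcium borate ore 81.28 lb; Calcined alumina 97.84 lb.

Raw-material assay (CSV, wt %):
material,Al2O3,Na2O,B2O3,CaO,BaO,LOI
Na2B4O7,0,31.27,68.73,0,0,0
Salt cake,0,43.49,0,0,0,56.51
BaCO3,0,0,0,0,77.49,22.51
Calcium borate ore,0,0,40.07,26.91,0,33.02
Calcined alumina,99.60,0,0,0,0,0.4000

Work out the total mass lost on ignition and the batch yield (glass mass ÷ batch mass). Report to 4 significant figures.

All internal work keeps full float precision all the way through. Intermediates are shown, with 4-significant-figure rounding, in the working; a single rounding finalizes every reported result — the derived quantities (glass mass, the totals, the yield, ignition loss, five oxide percentages) are re-derived in full precision using the weight values for 660.4 lb of glass as they appear in question or answer.
Each material's LOI contribution:
  Na2B4O7: 360.7 × 0 = 0 lb
  Salt cake: 117.9 × 0.5651 = 66.63 lb
  BaCO3: 124.6 × 0.2251 = 28.05 lb
  Calcium borate ore: 81.28 × 0.3302 = 26.84 lb
  Calcined alumina: 97.84 × 0.004000 = 0.3914 lb
Total LOI = 121.9 lb
Glass = batch − LOI = 782.3 − 121.9 = 660.4 lb

LOI loss = 121.9 lb; glass = 660.4 lb; yield = 84.42%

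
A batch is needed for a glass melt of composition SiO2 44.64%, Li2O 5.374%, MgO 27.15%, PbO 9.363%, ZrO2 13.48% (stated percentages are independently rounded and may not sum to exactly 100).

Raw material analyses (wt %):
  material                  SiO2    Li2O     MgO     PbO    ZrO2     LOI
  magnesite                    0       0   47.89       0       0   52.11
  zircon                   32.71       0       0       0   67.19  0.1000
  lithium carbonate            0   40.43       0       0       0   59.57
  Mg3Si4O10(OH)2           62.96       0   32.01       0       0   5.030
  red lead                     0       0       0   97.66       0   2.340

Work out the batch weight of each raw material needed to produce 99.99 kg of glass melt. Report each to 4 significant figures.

Batch per 99.99 kg glass melt:
  magnesite: 16.27 kg
  zircon: 20.06 kg
  lithium carbonate: 13.29 kg
  Mg3Si4O10(OH)2: 60.47 kg
  red lead: 9.586 kg
Total batch = 119.7 kg; LOI loss = 19.68 kg; yield = 83.55%

The intermediate values appear (rounded to 4 significant figures) in the working; each numeric step holds exact precision at each step — every reported number is rounded exactly once; derived quantities (net glass mass, the yield, ignition loss, totals, five oxide percentages) are re-derived starting from the weights per 99.99 kg of glass at exact precision, as they appear in the problem or answer text.
Target masses of each oxide per 99.99 kg glass melt:
  SiO2: 44.64% × 99.99 = 44.64 kg
  Li2O: 5.374% × 99.99 = 5.373 kg
  MgO: 27.15% × 99.99 = 27.15 kg
  PbO: 9.363% × 99.99 = 9.362 kg
  ZrO2: 13.48% × 99.99 = 13.48 kg
Mass-balance tally per oxide per the reported batch figures, under the basis named above (target by target, the sums agree once rounding is allowed for):
  SiO2: 20.06·0.3271 + 60.47·0.6296 = 44.63 kg (target 44.64 kg)
  Li2O: 13.29·0.4043 = 5.373 kg (target 5.373 kg)
  MgO: 16.27·0.4789 + 60.47·0.3201 = 27.15 kg (target 27.15 kg)
  PbO: 9.586·0.9766 = 9.362 kg (target 9.362 kg)
  ZrO2: 20.06·0.6719 = 13.48 kg (target 13.48 kg)
The glass-mass cross-check: total charge less LOI = 99.99 kg (per-oxide target masses sum to 100.0 kg; stated basis 99.99 kg — gaps are rounding artifacts).
Total batch = Σ batch = 119.7 kg; the LOI term Σ batch·LOI equals 19.68 kg; as yield: glass ÷ batch → 83.55%.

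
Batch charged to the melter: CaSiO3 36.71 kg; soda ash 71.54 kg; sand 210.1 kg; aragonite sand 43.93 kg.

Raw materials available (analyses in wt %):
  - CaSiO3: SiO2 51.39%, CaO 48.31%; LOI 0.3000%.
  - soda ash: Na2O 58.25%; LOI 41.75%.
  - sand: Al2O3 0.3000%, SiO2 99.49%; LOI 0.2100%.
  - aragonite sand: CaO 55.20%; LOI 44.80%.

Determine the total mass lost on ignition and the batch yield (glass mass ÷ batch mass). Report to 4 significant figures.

Mid-chain values are displayed (rounded to four significant figures) on the page; all internal work runs at full float precision end to end; each reported figure receives exactly one rounding; derived quantities are recomputed in full float precision (ignition loss, glass mass, the four compositions, totals, the yield) using the weight values on 312.2 kg of glass, exactly as shown in the question or the answer.
Material-by-material LOI:
  CaSiO3: 36.71 × 0.003000 = 0.1101 kg
  soda ash: 71.54 × 0.4175 = 29.87 kg
  sand: 210.1 × 0.002100 = 0.4412 kg
  aragonite sand: 43.93 × 0.4480 = 19.68 kg
Total LOI = 50.10 kg
Glass = batch − LOI = 362.3 − 50.10 = 312.2 kg

LOI loss = 50.10 kg; glass = 312.2 kg; yield = 86.17%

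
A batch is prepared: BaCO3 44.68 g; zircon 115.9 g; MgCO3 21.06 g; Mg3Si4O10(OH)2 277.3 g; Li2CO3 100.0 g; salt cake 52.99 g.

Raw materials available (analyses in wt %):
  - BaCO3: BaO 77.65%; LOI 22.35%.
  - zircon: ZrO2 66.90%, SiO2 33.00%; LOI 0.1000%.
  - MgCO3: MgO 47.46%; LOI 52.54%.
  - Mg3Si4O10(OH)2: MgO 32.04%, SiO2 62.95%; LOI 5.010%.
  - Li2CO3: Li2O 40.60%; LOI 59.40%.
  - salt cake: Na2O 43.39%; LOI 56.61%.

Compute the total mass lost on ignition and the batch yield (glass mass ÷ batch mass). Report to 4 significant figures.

Mid-chain values are displayed (rounded to 4 significant digits) in the printout — every computation carries full precision in every operation. Exactly one rounding goes into every reported value; derived quantities (the six compositions, glass mass, the totals, yield, LOI) are computed in exact precision from the batch weights at 487.5 g of glass, precisely as stated by either problem or answer.
Each material's LOI contribution:
  BaCO3: 44.68 × 0.2235 = 9.986 g
  zircon: 115.9 × 0.001000 = 0.1159 g
  MgCO3: 21.06 × 0.5254 = 11.06 g
  Mg3Si4O10(OH)2: 277.3 × 0.05010 = 13.89 g
  Li2CO3: 100.0 × 0.5940 = 59.40 g
  salt cake: 52.99 × 0.5661 = 30.00 g
Total LOI = 124.5 g
Glass = batch − LOI = 611.9 − 124.5 = 487.5 g

LOI loss = 124.5 g; glass = 487.5 g; yield = 79.66%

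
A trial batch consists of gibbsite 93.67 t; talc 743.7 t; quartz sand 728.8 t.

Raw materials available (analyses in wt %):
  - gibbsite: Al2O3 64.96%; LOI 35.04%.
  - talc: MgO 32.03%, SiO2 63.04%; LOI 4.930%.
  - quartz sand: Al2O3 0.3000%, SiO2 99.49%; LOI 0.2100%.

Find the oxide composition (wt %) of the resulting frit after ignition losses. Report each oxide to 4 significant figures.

Glass mass = 1495 t (batch 1566 − LOI 71.02).
Composition: MgO 15.93%, Al2O3 4.216%, SiO2 79.85%

Each numeric step maintains full precision in all steps — in-progress results are printed, rounded to four significant digits, on the page — every reported result is rounded just once. The derived quantities, including net glass mass, LOI, totals, three oxide percentages, yield, are recomputed using the weight values per 1495 t of glass in full float precision, as set out in the question or the answer.
What the batch supplies per oxide:
  MgO: 743.7·0.3203 = 238.2 t
  Al2O3: 93.67·0.6496 + 728.8·0.003000 = 63.03 t
  SiO2: 743.7·0.6304 + 728.8·0.9949 = 1194 t
LOI: 93.67·0.3504 + 743.7·0.04930 + 728.8·0.002100 = 71.02 t
Glass mass = batch − LOI = 1566 − 71.02 = 1495 t (the oxide masses sum to this)
percent by weight: oxide/glass ×100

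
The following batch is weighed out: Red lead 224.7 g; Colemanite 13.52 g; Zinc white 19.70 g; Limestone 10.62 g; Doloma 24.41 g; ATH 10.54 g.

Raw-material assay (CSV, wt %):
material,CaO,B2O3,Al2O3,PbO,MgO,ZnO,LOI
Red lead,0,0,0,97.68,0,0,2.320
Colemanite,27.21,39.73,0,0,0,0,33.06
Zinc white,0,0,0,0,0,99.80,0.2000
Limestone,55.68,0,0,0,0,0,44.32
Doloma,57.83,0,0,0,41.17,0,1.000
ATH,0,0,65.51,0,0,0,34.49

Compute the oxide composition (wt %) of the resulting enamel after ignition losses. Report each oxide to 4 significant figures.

The whole derivation carries exact precision all the way through. Working values appear rounded to four significant figures within the worked lines; every reported number is rounded just once — all derived quantities (the yield, glass mass, the six compositions, ignition loss, the totals) are carried starting from the weights at 285.2 g of glass at exact precision, exactly as printed in the problem or the answer.
Oxide masses out of the charge:
  CaO: 13.52·0.2721 + 10.62·0.5568 + 24.41·0.5783 = 23.71 g
  B2O3: 13.52·0.3973 = 5.371 g
  Al2O3: 10.54·0.6551 = 6.905 g
  PbO: 224.7·0.9768 = 219.5 g
  MgO: 24.41·0.4117 = 10.05 g
  ZnO: 19.70·0.9980 = 19.66 g
LOI: 224.7·0.02320 + 13.52·0.3306 + 19.70·0.002000 + 10.62·0.4432 + 24.41·0.01000 + 10.54·0.3449 = 18.31 g
Net of LOI, the glass mass = 303.5 − 18.31 = 285.2 g (= the summed oxide contributions)
oxide / glass × 100 gives the wt %

Glass mass = 285.2 g (batch 303.5 − LOI 18.31).
Composition: CaO 8.313%, B2O3 1.884%, Al2O3 2.421%, PbO 76.96%, MgO 3.524%, ZnO 6.894%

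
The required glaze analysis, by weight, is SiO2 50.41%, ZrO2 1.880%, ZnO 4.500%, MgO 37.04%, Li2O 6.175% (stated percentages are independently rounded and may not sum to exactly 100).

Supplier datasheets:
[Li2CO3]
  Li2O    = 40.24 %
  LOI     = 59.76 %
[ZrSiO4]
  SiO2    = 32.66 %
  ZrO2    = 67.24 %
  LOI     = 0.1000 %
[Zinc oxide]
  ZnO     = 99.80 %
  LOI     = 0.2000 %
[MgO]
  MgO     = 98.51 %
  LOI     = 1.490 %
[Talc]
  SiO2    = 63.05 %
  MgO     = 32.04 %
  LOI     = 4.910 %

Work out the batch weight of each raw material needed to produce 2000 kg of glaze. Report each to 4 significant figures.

Values along the way appear (rounded to four significant figures) as written. The working math carries exact precision end to end — exactly one rounding lands on each reported value. All derived quantities are carried using the weight values per 2000 kg of glass in exact precision (the totals, five oxide percentages, ignition loss, net glass mass, yield) exactly as shown in problem or answer.
Oxide mass targets, per 2000 kg glaze:
  SiO2: 50.41% × 2000 = 1008 kg
  ZrO2: 1.880% × 2000 = 37.60 kg
  ZnO: 4.500% × 2000 = 90.00 kg
  MgO: 37.04% × 2000 = 740.8 kg
  Li2O: 6.175% × 2000 = 123.5 kg
Checking each oxide sum applying the batch weights above, for the quoted basis mass (sums match the target masses within answer rounding):
  SiO2: 55.92·0.3266 + 1570·0.6305 = 1008 kg (target 1008 kg)
  ZrO2: 55.92·0.6724 = 37.60 kg (target 37.60 kg)
  ZnO: 90.18·0.9980 = 90.00 kg (target 90.00 kg)
  MgO: 241.3·0.9851 + 1570·0.3204 = 740.7 kg (target 740.8 kg)
  Li2O: 306.9·0.4024 = 123.5 kg (target 123.5 kg)
Glass-mass bookkeeping: batch Σ − ignition loss = 2000 kg (the targets, summed, come to 2000 kg; against the stated basis, 2000 kg — deltas are rounding alone).
Adding the batch up: Σ batch = 2264 kg; LOI removed, Σ of batch·LOI: 264.3 kg; as yield: glass ÷ batch → 88.33%.

Batch per 2000 kg glaze:
  Li2CO3: 306.9 kg
  ZrSiO4: 55.92 kg
  Zinc oxide: 90.18 kg
  MgO: 241.3 kg
  Talc: 1570 kg
Total batch = 2264 kg; LOI loss = 264.3 kg; yield = 88.33%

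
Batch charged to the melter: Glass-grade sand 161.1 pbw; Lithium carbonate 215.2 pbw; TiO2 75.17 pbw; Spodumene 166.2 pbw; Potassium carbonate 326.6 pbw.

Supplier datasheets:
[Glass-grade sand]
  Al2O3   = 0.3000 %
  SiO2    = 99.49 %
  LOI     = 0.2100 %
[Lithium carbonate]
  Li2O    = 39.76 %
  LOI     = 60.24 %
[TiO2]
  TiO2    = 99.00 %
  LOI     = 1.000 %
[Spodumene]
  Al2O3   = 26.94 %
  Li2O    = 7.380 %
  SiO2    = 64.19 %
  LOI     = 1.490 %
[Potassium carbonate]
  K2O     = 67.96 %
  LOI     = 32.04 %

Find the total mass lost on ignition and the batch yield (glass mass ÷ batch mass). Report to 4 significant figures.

LOI loss = 237.8 pbw; glass = 706.4 pbw; yield = 74.81%

Each numeric step keeps full float precision in all steps; mid-chain values are printed rounded to 4 significant figures alongside each step. Each reported figure undergoes a single rounding; the derived quantities are rebuilt from the batch weights for 706.4 pbw of glass at full float precision (glass mass, five oxide percentages, the totals, yield, LOI), as quoted within either problem or answer.
Loss on ignition, line by line:
  Glass-grade sand: 161.1 × 0.002100 = 0.3383 pbw
  Lithium carbonate: 215.2 × 0.6024 = 129.6 pbw
  TiO2: 75.17 × 0.01000 = 0.7517 pbw
  Spodumene: 166.2 × 0.01490 = 2.476 pbw
  Potassium carbonate: 326.6 × 0.3204 = 104.6 pbw
Total LOI = 237.8 pbw
Glass = batch − LOI = 944.3 − 237.8 = 706.4 pbw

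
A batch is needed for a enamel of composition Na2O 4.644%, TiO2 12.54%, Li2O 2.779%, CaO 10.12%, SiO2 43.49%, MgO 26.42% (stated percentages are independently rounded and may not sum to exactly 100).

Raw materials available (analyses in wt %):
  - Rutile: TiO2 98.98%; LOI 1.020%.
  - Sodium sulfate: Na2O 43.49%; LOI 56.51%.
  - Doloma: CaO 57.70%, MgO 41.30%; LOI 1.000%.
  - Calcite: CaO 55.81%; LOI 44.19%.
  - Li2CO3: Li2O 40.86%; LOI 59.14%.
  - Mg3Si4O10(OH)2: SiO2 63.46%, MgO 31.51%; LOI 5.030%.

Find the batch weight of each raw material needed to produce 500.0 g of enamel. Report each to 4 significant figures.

The working math keeps exact precision end to end — working values are printed, rounded to 4 significant digits, between the steps. A single rounding completes each reported result — all derived quantities (glass mass, ignition loss, six oxide percentages, the totals, yield) are recomputed starting from the weights per 500.0 g of glass in full float precision as they appear in question or answer.
Target masses of each oxide per 500.0 g enamel:
  Na2O: 4.644% × 500.0 = 23.22 g
  TiO2: 12.54% × 500.0 = 62.70 g
  Li2O: 2.779% × 500.0 = 13.90 g
  CaO: 10.12% × 500.0 = 50.60 g
  SiO2: 43.49% × 500.0 = 217.4 g
  MgO: 26.42% × 500.0 = 132.1 g
Per-oxide balance check on the weights just shown, for the quoted basis mass (sums match the target masses modulo rounding of the values):
  Na2O: 53.39·0.4349 = 23.22 g (target 23.22 g)
  TiO2: 63.35·0.9898 = 62.70 g (target 62.70 g)
  Li2O: 34.01·0.4086 = 13.90 g (target 13.90 g)
  CaO: 58.42·0.5770 + 30.26·0.5581 = 50.60 g (target 50.60 g)
  SiO2: 342.7·0.6346 = 217.5 g (target 217.4 g)
  MgO: 58.42·0.4130 + 342.7·0.3151 = 132.1 g (target 132.1 g)
The glass-mass cross-check: batch total minus LOI = 500.0 g (per-oxide target masses sum to 500.0 g; stated basis 500.0 g — gaps are rounding artifacts).
Batch grand total — Σ batch = 582.1 g; LOI loss = Σ batch·LOI = 82.12 g; as yield: glass ÷ batch → 85.89%.

Batch per 500.0 g enamel:
  Rutile: 63.35 g
  Sodium sulfate: 53.39 g
  Doloma: 58.42 g
  Calcite: 30.26 g
  Li2CO3: 34.01 g
  Mg3Si4O10(OH)2: 342.7 g
Total batch = 582.1 g; LOI loss = 82.12 g; yield = 85.89%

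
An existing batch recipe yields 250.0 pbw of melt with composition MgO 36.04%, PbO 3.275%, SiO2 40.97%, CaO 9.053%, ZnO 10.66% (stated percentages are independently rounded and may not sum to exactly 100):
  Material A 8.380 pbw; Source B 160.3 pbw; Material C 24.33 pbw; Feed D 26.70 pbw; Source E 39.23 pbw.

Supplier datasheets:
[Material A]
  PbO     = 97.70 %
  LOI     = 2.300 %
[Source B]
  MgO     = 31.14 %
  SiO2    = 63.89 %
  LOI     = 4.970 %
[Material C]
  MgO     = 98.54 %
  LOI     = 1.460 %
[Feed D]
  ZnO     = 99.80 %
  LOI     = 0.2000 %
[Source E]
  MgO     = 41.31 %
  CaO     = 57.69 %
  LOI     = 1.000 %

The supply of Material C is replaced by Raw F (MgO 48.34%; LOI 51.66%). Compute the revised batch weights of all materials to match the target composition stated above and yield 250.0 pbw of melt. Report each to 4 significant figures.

Revised batch per 250.0 pbw melt:
  Material A: 8.380 pbw
  Source B: 160.3 pbw
  Raw F: 49.59 pbw
  Feed D: 26.70 pbw
  Source E: 39.23 pbw
Total batch = 284.2 pbw; LOI loss = 34.22 pbw

All arithmetic carries full precision at every stage; the intermediate values are shown rounded to four significant digits across the worked steps. A single rounding finalizes each reported number. Derived quantities (glass mass, LOI, totals, five oxide percentages, yield) are re-derived in full float precision using the weight values at 250.0 pbw of glass, exactly as printed in the problem or the answer.
Oxide mass targets, per 250.0 pbw melt:
  MgO: 36.04% × 250.0 = 90.10 pbw
  PbO: 3.275% × 250.0 = 8.188 pbw
  SiO2: 40.97% × 250.0 = 102.4 pbw
  CaO: 9.053% × 250.0 = 22.63 pbw
  ZnO: 10.66% × 250.0 = 26.65 pbw
Balance tally, oxide-wise, per the reported batch figures, under the basis named above (target by target, the sums agree exact up to rounding of places):
  MgO: 160.3·0.3114 + 49.59·0.4834 + 39.23·0.4131 = 90.10 pbw (target 90.10 pbw)
  PbO: 8.380·0.9770 = 8.187 pbw (target 8.188 pbw)
  SiO2: 160.3·0.6389 = 102.4 pbw (target 102.4 pbw)
  CaO: 39.23·0.5769 = 22.63 pbw (target 22.63 pbw)
  ZnO: 26.70·0.9980 = 26.65 pbw (target 26.65 pbw)
Auditing the glass mass value: batch total minus LOI = 250.0 pbw (summing oxide targets gives 250.0 pbw; basis as stated: 250.0 pbw — differing by rounding only).
Total batch = Σ batch = 284.2 pbw; LOI removed, Σ of batch·LOI: 34.22 pbw; yield = glass ÷ total batch = 87.96%.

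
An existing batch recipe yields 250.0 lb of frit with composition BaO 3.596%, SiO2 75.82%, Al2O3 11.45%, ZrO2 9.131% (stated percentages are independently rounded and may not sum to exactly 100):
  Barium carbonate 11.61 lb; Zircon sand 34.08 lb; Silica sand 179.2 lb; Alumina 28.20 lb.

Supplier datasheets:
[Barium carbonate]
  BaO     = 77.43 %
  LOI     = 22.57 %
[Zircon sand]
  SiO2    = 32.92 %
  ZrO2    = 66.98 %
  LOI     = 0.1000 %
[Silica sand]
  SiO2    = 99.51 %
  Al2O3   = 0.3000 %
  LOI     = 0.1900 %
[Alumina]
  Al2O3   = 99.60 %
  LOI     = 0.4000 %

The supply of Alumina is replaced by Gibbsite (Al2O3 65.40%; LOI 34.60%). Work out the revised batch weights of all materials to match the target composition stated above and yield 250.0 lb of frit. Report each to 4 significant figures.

Revised batch per 250.0 lb frit:
  Barium carbonate: 11.61 lb
  Zircon sand: 34.08 lb
  Silica sand: 179.2 lb
  Gibbsite: 42.95 lb
Total batch = 267.8 lb; LOI loss = 17.86 lb

All internal work holds full float precision at all times; the intermediate values are printed (rounded to 4 significant figures) between the steps. A single rounding finalizes each reported figure; the derived quantities (the yield, totals, LOI, four oxide percentages, net glass mass) are recomputed using the weight values on 250.0 lb of glass at full precision, as written in the problem or the answer.
Target masses of each oxide per 250.0 lb frit:
  BaO: 3.596% × 250.0 = 8.990 lb
  SiO2: 75.82% × 250.0 = 189.6 lb
  Al2O3: 11.45% × 250.0 = 28.62 lb
  ZrO2: 9.131% × 250.0 = 22.83 lb
Per-oxide balance check per the reported batch figures, at the basis given (oxide sums agree with the targets modulo rounding of the values):
  BaO: 11.61·0.7743 = 8.990 lb (target 8.990 lb)
  SiO2: 34.08·0.3292 + 179.2·0.9951 = 189.5 lb (target 189.6 lb)
  Al2O3: 179.2·0.003000 + 42.95·0.6540 = 28.63 lb (target 28.62 lb)
  ZrO2: 34.08·0.6698 = 22.83 lb (target 22.83 lb)
Consistency of the glass mass: the batch minus its LOI: 250.0 lb (the targets, summed, come to 250.0 lb; the stated basis being 250.0 lb — any gap is answer rounding).
Batch grand total — Σ batch = 267.8 lb; loss to ignition Σ batch·LOI = 17.86 lb; as yield: glass ÷ batch → 93.33%.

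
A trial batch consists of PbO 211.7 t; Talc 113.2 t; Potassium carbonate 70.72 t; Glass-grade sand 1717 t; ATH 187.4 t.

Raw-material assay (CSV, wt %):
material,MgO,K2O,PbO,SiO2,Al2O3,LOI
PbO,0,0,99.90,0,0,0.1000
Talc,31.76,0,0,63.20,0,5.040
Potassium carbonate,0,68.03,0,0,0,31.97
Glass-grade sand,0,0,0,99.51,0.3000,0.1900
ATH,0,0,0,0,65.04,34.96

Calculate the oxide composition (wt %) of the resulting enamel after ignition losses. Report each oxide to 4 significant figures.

Glass mass = 2203 t (batch 2300 − LOI 97.30).
Composition: MgO 1.632%, K2O 2.184%, PbO 9.601%, SiO2 80.82%, Al2O3 5.767%

Working values appear rounded to 4 significant figures in the working. Each numeric step runs at full float precision in every operation; every reported value receives exactly one rounding; derived quantities, which include the yield, five oxide percentages, totals, glass mass, LOI, are carried in full precision, precisely as stated by question or answer, from the batch weights per 2203 t of glass.
What the batch supplies per oxide:
  MgO: 113.2·0.3176 = 35.95 t
  K2O: 70.72·0.6803 = 48.11 t
  PbO: 211.7·0.9990 = 211.5 t
  SiO2: 113.2·0.6320 + 1717·0.9951 = 1780 t
  Al2O3: 1717·0.003000 + 187.4·0.6504 = 127.0 t
LOI: 211.7·0.001000 + 113.2·0.05040 + 70.72·0.3197 + 1717·0.001900 + 187.4·0.3496 = 97.30 t
Net of LOI, the glass mass = 2300 − 97.30 = 2203 t (= Σ oxide masses)
percent by weight: oxide/glass ×100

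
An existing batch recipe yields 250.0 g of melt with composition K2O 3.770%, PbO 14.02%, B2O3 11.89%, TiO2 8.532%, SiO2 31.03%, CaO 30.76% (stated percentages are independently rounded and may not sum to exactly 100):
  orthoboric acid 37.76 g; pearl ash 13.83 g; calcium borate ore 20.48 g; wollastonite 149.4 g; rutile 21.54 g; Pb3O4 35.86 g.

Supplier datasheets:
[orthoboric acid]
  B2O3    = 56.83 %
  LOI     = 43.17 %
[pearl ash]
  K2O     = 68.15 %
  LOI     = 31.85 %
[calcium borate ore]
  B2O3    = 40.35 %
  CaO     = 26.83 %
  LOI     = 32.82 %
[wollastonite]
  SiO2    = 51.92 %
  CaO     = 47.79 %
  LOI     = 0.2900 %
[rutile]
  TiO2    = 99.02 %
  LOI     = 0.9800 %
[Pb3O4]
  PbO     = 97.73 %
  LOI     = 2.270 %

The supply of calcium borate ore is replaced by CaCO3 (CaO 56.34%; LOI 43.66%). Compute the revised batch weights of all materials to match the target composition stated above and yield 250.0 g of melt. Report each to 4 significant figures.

Each numeric step runs at exact precision in every operation. Working values appear, rounded to 4 significant digits, when written out — every reported number sees exactly one rounding; derived quantities (yield, net glass mass, ignition loss, the six compositions, totals) are computed from the batch weights per 250.0 g of glass at full precision exactly as shown in question or answer.
Target oxide masses per 250.0 g melt:
  K2O: 3.770% × 250.0 = 9.425 g
  PbO: 14.02% × 250.0 = 35.05 g
  B2O3: 11.89% × 250.0 = 29.72 g
  TiO2: 8.532% × 250.0 = 21.33 g
  SiO2: 31.03% × 250.0 = 77.58 g
  CaO: 30.76% × 250.0 = 76.90 g
Checking each oxide sum with the batch weights as given, on the stated basis (sum by sum, the targets are met modulo rounding of the values):
  K2O: 13.83·0.6815 = 9.425 g (target 9.425 g)
  PbO: 35.86·0.9773 = 35.05 g (target 35.05 g)
  B2O3: 52.31·0.5683 = 29.73 g (target 29.72 g)
  TiO2: 21.54·0.9902 = 21.33 g (target 21.33 g)
  SiO2: 149.4·0.5192 = 77.57 g (target 77.58 g)
  CaO: 9.755·0.5634 + 149.4·0.4779 = 76.89 g (target 76.90 g)
Glass mass check: total charge less LOI = 250.0 g (oxide target masses add up to 250.0 g; stated basis 250.0 g — deltas are rounding alone).
Batch grand total — Σ batch = 282.7 g; Σ batch·LOI gives LOI loss = 32.70 g; yield: glass divided by total = 88.43%.

Revised batch per 250.0 g melt:
  orthoboric acid: 52.31 g
  pearl ash: 13.83 g
  CaCO3: 9.755 g
  wollastonite: 149.4 g
  rutile: 21.54 g
  Pb3O4: 35.86 g
Total batch = 282.7 g; LOI loss = 32.70 g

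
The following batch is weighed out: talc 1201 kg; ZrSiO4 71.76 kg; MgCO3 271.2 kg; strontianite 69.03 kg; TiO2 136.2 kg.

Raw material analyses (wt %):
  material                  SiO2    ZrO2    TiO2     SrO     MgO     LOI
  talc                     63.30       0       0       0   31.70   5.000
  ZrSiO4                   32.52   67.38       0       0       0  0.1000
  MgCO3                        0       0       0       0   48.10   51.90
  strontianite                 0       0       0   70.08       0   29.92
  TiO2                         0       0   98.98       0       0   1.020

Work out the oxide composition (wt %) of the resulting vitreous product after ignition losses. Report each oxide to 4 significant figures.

Glass mass = 1526 kg (batch 1749 − LOI 222.9).
Composition: SiO2 51.34%, ZrO2 3.168%, TiO2 8.833%, SrO 3.170%, MgO 33.49%

Working values are printed (rounded to four significant digits) in the working — the working math keeps full precision through the solve — every reported value takes exactly one rounding; derived quantities (the five compositions, net glass mass, LOI, yield, totals) are rebuilt from the weighed amounts per 1526 kg of glass in exact precision, as set out in the problem or the answer.
Per-oxide mass from batch:
  SiO2: 1201·0.6330 + 71.76·0.3252 = 783.6 kg
  ZrO2: 71.76·0.6738 = 48.35 kg
  TiO2: 136.2·0.9898 = 134.8 kg
  SrO: 69.03·0.7008 = 48.38 kg
  MgO: 1201·0.3170 + 271.2·0.4810 = 511.2 kg
LOI: 1201·0.05000 + 71.76·0.001000 + 271.2·0.5190 + 69.03·0.2992 + 136.2·0.01020 = 222.9 kg
Net of LOI, the glass mass = 1749 − 222.9 = 1526 kg (= Σ oxide masses)
percent by weight: oxide/glass ×100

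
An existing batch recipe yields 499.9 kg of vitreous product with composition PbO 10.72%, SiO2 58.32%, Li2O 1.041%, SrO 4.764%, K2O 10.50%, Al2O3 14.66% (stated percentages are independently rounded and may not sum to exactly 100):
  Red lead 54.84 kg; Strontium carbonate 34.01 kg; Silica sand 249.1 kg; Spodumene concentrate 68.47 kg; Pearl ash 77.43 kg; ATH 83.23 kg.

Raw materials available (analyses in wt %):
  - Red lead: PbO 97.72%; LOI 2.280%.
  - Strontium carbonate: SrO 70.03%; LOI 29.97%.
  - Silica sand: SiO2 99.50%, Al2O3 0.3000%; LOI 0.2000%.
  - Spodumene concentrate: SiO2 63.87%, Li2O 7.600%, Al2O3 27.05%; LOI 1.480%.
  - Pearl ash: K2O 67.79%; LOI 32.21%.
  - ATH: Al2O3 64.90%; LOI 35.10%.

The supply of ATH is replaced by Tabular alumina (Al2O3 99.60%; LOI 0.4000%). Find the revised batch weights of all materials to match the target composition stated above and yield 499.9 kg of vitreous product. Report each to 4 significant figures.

Revised batch per 499.9 kg vitreous product:
  Red lead: 54.84 kg
  Strontium carbonate: 34.01 kg
  Silica sand: 249.1 kg
  Spodumene concentrate: 68.47 kg
  Pearl ash: 77.43 kg
  Tabular alumina: 54.23 kg
Total batch = 538.1 kg; LOI loss = 38.11 kg

All internal work holds full float precision at each step — in-progress results appear rounded off to 4 significant digits within the worked lines — each reported result receives exactly one rounding — derived quantities are rebuilt in full float precision (the six compositions, the totals, net glass mass, ignition loss, yield) from the batch weights per 499.9 kg of glass, exactly as printed in question or answer.
Oxide mass targets, per 499.9 kg vitreous product:
  PbO: 10.72% × 499.9 = 53.59 kg
  SiO2: 58.32% × 499.9 = 291.5 kg
  Li2O: 1.041% × 499.9 = 5.204 kg
  SrO: 4.764% × 499.9 = 23.82 kg
  K2O: 10.50% × 499.9 = 52.49 kg
  Al2O3: 14.66% × 499.9 = 73.29 kg
A balance pass over the oxides, with the batch weights as given, per the basis as stated (target by target, the sums agree modulo rounding of the values):
  PbO: 54.84·0.9772 = 53.59 kg (target 53.59 kg)
  SiO2: 249.1·0.9950 + 68.47·0.6387 = 291.6 kg (target 291.5 kg)
  Li2O: 68.47·0.07600 = 5.204 kg (target 5.204 kg)
  SrO: 34.01·0.7003 = 23.82 kg (target 23.82 kg)
  K2O: 77.43·0.6779 = 52.49 kg (target 52.49 kg)
  Al2O3: 249.1·0.003000 + 68.47·0.2705 + 54.23·0.9960 = 73.28 kg (target 73.29 kg)
Mass balance on the glass: whole batch net of LOI = 500.0 kg (oxide target masses add up to 499.9 kg; basis as stated: 499.9 kg — deltas are rounding alone).
Batch total: Σ batch = 538.1 kg; ignition loss, Σ(batch × LOI) = 38.11 kg; yield: glass divided by total = 92.92%.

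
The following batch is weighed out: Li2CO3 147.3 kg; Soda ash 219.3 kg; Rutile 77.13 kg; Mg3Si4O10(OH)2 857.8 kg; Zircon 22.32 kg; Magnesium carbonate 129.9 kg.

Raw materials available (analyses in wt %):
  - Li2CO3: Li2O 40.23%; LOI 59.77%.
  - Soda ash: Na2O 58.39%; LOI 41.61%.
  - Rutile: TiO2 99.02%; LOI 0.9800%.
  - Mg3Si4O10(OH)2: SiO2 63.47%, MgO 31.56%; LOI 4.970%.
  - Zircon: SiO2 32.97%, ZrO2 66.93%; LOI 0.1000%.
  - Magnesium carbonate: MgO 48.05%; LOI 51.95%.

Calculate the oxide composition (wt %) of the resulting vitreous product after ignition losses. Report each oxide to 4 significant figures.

Working values are rounded to 4 significant digits when displayed. Full precision is kept end to end; exactly one rounding is applied to each reported figure — derived quantities, which include glass mass, LOI, the six compositions, the yield, totals, are recomputed at full precision, exactly as shown in question or answer, from the batch weights at 1164 kg of glass.
Per-oxide mass from batch:
  Na2O: 219.3·0.5839 = 128.0 kg
  Li2O: 147.3·0.4023 = 59.26 kg
  SiO2: 857.8·0.6347 + 22.32·0.3297 = 551.8 kg
  MgO: 857.8·0.3156 + 129.9·0.4805 = 333.1 kg
  ZrO2: 22.32·0.6693 = 14.94 kg
  TiO2: 77.13·0.9902 = 76.37 kg
LOI: 147.3·0.5977 + 219.3·0.4161 + 77.13·0.009800 + 857.8·0.04970 + 22.32·0.001000 + 129.9·0.5195 = 290.2 kg
Net of LOI, the glass mass = 1454 − 290.2 = 1164 kg (equal to the oxide-mass sum)
percent by weight: oxide/glass ×100

Glass mass = 1164 kg (batch 1454 − LOI 290.2).
Composition: Na2O 11.00%, Li2O 5.093%, SiO2 47.42%, MgO 28.63%, ZrO2 1.284%, TiO2 6.564%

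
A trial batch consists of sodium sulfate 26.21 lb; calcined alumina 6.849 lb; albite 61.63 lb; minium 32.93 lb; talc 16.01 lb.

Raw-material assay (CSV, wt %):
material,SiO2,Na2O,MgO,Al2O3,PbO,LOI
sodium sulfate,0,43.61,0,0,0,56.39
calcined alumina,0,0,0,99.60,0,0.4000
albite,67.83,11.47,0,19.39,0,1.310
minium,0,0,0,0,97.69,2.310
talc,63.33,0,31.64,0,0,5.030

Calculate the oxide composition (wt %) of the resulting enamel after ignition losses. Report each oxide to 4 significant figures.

Glass mass = 126.4 lb (batch 143.6 − LOI 17.18).
Composition: SiO2 41.08%, Na2O 14.63%, MgO 4.006%, Al2O3 14.85%, PbO 25.44%

Mid-chain values are displayed, with 4-significant-digit rounding, alongside each step. Each numeric step keeps full float precision throughout. Each reported value receives exactly one rounding. The derived quantities (net glass mass, the totals, the yield, LOI, five oxide percentages) are recomputed from the weighed amounts on 126.4 lb of glass at exact precision, precisely as stated by the problem or the answer.
Mass of each oxide from the mix:
  SiO2: 61.63·0.6783 + 16.01·0.6333 = 51.94 lb
  Na2O: 26.21·0.4361 + 61.63·0.1147 = 18.50 lb
  MgO: 16.01·0.3164 = 5.066 lb
  Al2O3: 6.849·0.9960 + 61.63·0.1939 = 18.77 lb
  PbO: 32.93·0.9769 = 32.17 lb
LOI: 26.21·0.5639 + 6.849·0.004000 + 61.63·0.01310 + 32.93·0.02310 + 16.01·0.05030 = 17.18 lb
The glass mass, total less LOI, = 143.6 − 17.18 = 126.4 lb (= Σ oxide masses)
each wt % is 100 × oxide ÷ glass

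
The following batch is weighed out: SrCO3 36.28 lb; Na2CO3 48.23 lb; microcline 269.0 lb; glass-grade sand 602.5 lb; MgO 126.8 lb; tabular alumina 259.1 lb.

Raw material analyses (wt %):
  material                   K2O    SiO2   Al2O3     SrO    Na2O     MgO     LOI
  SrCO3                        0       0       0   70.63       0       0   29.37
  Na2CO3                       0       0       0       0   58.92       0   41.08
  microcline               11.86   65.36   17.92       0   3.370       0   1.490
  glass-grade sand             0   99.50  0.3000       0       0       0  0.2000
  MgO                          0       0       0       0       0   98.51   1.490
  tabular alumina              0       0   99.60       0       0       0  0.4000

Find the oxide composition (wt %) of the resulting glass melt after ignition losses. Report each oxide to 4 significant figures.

Glass mass = 1303 lb (batch 1342 − LOI 38.61).
Composition: K2O 2.448%, SiO2 59.49%, Al2O3 23.64%, SrO 1.966%, Na2O 2.876%, MgO 9.584%

In-progress results are rounded off to 4 significant digits as shown — all arithmetic holds full float precision in every operation; every reported figure is rounded only once. The derived quantities (the yield, glass mass, ignition loss, totals, six oxide percentages) are carried from the batch weights for 1303 lb of glass at full precision, as they appear in question or answer.
Per-oxide mass from batch:
  K2O: 269.0·0.1186 = 31.90 lb
  SiO2: 269.0·0.6536 + 602.5·0.9950 = 775.3 lb
  Al2O3: 269.0·0.1792 + 602.5·0.003000 + 259.1·0.9960 = 308.1 lb
  SrO: 36.28·0.7063 = 25.62 lb
  Na2O: 48.23·0.5892 + 269.0·0.03370 = 37.48 lb
  MgO: 126.8·0.9851 = 124.9 lb
LOI: 36.28·0.2937 + 48.23·0.4108 + 269.0·0.01490 + 602.5·0.002000 + 126.8·0.01490 + 259.1·0.004000 = 38.61 lb
Net of LOI, the glass mass = 1342 − 38.61 = 1303 lb (= the summed oxide contributions)
each wt % is 100 × oxide ÷ glass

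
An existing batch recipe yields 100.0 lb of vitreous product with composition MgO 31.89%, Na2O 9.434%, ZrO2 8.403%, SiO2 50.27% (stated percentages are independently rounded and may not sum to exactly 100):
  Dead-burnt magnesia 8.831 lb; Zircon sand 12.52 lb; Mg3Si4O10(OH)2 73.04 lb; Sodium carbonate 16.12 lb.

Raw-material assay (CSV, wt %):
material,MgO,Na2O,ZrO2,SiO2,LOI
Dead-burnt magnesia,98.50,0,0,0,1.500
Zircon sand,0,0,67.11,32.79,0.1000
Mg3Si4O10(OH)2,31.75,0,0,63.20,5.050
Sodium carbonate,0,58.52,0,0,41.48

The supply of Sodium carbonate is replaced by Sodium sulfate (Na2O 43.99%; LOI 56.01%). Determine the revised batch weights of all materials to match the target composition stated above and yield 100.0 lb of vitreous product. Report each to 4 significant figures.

Mid-chain values appear with 4-significant-figure rounding at each printed step; all arithmetic keeps exact precision end to end; every reported value takes just one rounding; all derived quantities, which include glass mass, the yield, LOI, the four compositions, the totals, are recomputed in full precision, as written in question or answer, using the weight values for 100.0 lb of glass.
Per-oxide target masses for 100.0 lb vitreous product:
  MgO: 31.89% × 100.0 = 31.89 lb
  Na2O: 9.434% × 100.0 = 9.434 lb
  ZrO2: 8.403% × 100.0 = 8.403 lb
  SiO2: 50.27% × 100.0 = 50.27 lb
Per-oxide balance check using the reported weights, at the basis given (each sum matches its target mass net of answer rounding effects):
  MgO: 8.831·0.9850 + 73.04·0.3175 = 31.89 lb (target 31.89 lb)
  Na2O: 21.45·0.4399 = 9.436 lb (target 9.434 lb)
  ZrO2: 12.52·0.6711 = 8.402 lb (target 8.403 lb)
  SiO2: 12.52·0.3279 + 73.04·0.6320 = 50.27 lb (target 50.27 lb)
Mass balance on the glass: batch Σ − ignition loss = 99.99 lb (the targets, summed, come to 100.0 lb; with the basis standing at 100.0 lb — any gap is answer rounding).
Whole-batch sum: Σ batch = 115.8 lb; LOI loss = Σ batch·LOI = 15.85 lb; yield, glass over the total, = 86.32%.

Revised batch per 100.0 lb vitreous product:
  Dead-burnt magnesia: 8.831 lb
  Zircon sand: 12.52 lb
  Mg3Si4O10(OH)2: 73.04 lb
  Sodium sulfate: 21.45 lb
Total batch = 115.8 lb; LOI loss = 15.85 lb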